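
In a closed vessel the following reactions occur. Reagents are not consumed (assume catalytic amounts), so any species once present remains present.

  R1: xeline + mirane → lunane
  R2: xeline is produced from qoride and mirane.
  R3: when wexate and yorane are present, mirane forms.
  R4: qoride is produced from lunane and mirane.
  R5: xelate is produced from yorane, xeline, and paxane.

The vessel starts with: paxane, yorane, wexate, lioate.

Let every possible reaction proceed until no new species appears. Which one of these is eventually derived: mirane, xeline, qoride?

wexate and yorane present → mirane forms (R3).
qoride would need lunane and mirane (R4), but lunane never forms. xeline would need qoride and mirane (R2), but qoride never forms.

mirane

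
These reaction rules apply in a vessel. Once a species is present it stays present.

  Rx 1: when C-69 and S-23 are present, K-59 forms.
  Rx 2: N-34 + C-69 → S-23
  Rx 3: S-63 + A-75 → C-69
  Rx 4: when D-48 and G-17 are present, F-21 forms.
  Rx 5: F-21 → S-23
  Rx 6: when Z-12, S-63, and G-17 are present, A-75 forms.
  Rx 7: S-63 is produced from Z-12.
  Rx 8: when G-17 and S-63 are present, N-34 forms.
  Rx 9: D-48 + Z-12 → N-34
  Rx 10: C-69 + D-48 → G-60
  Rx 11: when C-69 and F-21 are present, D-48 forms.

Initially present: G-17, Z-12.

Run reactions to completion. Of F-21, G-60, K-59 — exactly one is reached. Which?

Z-12 present → S-63 forms (Rx 7).
Z-12, S-63, and G-17 present → A-75 forms (Rx 6).
G-17 and S-63 present → N-34 forms (Rx 8).
S-63 and A-75 present → C-69 forms (Rx 3).
N-34 and C-69 present → S-23 forms (Rx 2).
C-69 and S-23 present → K-59 forms (Rx 1).
G-60 would need C-69 and D-48 (Rx 10), but D-48 never forms. F-21 would need D-48 and G-17 (Rx 4), but D-48 never forms.

K-59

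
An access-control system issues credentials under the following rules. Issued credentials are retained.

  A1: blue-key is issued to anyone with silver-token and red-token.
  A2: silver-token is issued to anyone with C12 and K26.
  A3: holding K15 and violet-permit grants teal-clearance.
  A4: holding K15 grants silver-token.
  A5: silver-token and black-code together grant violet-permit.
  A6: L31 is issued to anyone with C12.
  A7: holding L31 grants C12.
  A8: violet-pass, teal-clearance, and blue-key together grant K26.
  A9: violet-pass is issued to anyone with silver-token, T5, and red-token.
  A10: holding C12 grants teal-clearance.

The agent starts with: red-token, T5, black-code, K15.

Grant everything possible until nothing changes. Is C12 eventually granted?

C12 would need L31 (A7), but L31 is never granted.

No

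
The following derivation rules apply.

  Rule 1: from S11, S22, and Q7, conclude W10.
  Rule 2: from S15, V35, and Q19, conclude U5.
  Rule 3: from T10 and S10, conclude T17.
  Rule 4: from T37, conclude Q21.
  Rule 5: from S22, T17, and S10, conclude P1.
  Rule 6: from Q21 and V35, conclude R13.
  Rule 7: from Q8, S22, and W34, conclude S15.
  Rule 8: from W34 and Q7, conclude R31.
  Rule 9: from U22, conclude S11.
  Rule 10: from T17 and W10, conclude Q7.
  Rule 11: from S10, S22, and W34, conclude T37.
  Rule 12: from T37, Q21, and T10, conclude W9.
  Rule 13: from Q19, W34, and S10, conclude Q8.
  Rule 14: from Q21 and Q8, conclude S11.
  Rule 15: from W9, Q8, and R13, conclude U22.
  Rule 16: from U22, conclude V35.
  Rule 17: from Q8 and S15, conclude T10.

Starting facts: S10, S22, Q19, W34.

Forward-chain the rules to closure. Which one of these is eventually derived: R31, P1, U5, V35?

Q19, W34, and S10 hold, so Q8 follows (Rule 13).
From Q8, S22, and W34, Rule 7 gives S15.
From Q8 and S15, Rule 17 gives T10.
From T10 and S10, Rule 3 gives T17.
S22, T17, and S10 hold, so P1 follows (Rule 5).
V35 would need U22 (Rule 16), but U22 is never established. R31 would need W34 and Q7 (Rule 8), but Q7 is never established. U5 would need S15, V35, and Q19 (Rule 2), but V35 is never established.

P1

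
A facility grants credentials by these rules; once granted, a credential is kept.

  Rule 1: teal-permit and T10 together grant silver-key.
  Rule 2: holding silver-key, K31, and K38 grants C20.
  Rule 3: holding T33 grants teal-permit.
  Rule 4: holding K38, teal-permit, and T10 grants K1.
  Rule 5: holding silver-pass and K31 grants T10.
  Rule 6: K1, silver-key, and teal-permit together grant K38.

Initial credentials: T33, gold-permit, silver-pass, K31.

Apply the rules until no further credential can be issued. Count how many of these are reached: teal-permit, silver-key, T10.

3

Holding silver-pass and K31 grants T10 (Rule 5).
Holding T33 grants teal-permit (Rule 3).
Holding teal-permit and T10 grants silver-key (Rule 1).
teal-permit: reached.
silver-key: reached.
T10: reached.
All 3 are reached.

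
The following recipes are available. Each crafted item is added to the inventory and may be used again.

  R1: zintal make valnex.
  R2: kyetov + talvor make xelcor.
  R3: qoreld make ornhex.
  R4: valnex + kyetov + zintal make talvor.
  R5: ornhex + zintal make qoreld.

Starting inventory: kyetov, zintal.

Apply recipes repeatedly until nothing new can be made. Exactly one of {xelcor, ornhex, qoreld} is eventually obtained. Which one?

Using R1, zintal makes valnex.
Using R4, valnex, kyetov, and zintal make talvor.
Using R2, kyetov and talvor make xelcor.
ornhex would need qoreld (R3), but qoreld is never obtained. qoreld would need ornhex and zintal (R5), but ornhex is never obtained.

xelcor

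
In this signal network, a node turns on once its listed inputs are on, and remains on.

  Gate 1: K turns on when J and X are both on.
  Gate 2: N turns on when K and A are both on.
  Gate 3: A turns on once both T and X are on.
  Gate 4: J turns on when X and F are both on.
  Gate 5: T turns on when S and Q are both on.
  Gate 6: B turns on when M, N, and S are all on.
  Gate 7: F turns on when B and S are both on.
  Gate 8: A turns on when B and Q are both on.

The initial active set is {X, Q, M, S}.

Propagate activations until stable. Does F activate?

No

F would need B and S (Gate 7), but B never turns on.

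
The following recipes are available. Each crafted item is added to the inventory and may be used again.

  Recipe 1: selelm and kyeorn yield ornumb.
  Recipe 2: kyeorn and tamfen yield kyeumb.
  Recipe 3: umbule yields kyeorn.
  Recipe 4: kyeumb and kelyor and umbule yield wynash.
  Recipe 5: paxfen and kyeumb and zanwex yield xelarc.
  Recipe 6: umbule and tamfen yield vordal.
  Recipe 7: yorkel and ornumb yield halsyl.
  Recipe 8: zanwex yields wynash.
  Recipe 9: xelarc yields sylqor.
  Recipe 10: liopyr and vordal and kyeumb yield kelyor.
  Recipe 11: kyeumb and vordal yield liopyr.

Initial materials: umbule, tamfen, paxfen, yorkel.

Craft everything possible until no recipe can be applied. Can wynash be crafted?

umbule and tamfen → vordal (Recipe 6).
Using Recipe 3, umbule makes kyeorn.
kyeorn and tamfen → kyeumb (Recipe 2).
kyeumb and vordal → liopyr (Recipe 11).
Using Recipe 10, liopyr, vordal, and kyeumb make kelyor.
Using Recipe 4, kyeumb, kelyor, and umbule make wynash.

Yes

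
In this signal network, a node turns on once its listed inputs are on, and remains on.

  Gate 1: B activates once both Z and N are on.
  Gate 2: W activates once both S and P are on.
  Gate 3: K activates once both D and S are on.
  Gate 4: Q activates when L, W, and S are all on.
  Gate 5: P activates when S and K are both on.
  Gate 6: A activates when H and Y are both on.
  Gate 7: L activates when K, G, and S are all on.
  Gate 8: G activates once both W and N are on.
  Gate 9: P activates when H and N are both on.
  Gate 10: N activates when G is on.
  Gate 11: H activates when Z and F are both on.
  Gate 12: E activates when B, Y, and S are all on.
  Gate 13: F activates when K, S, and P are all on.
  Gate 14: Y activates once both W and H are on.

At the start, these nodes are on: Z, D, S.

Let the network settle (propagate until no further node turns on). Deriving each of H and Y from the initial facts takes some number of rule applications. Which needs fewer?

H: D and S are on, so K activates (Gate 3). S and K are on, so P activates (Gate 5). K, S, and P are on, so F activates (Gate 13). Gate 11: Z and F on → H on. [4 rule applications]
Y: Gate 3: D and S on → K on. Gate 5: S and K on → P on. K, S, and P are on, so F activates (Gate 13). S and P are on, so W activates (Gate 2). Z and F are on, so H activates (Gate 11). W and H are on, so Y activates (Gate 14). [6 rule applications]
H needs fewer.

H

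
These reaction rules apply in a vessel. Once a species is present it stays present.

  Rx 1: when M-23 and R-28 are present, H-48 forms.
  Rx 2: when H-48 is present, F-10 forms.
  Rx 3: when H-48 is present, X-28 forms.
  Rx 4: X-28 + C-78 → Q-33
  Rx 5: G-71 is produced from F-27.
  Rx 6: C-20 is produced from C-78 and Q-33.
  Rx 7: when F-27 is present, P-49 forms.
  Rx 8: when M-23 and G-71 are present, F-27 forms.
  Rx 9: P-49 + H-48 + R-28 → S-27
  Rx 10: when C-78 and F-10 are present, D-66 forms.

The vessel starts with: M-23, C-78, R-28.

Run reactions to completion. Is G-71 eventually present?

No

G-71 would need F-27 (Rx 5), but F-27 never forms.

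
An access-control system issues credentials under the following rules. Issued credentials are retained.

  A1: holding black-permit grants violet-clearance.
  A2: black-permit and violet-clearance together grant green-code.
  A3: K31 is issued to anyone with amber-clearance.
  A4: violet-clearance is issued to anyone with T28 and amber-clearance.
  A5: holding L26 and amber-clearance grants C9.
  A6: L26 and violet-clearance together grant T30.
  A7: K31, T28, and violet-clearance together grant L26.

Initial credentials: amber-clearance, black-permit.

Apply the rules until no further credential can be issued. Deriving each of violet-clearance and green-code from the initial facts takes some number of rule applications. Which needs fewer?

violet-clearance: Holding black-permit grants violet-clearance (A1). [1 rule application]
green-code: Holding black-permit grants violet-clearance (A1). Holding black-permit and violet-clearance grants green-code (A2). [2 rule applications]
violet-clearance needs fewer.

violet-clearance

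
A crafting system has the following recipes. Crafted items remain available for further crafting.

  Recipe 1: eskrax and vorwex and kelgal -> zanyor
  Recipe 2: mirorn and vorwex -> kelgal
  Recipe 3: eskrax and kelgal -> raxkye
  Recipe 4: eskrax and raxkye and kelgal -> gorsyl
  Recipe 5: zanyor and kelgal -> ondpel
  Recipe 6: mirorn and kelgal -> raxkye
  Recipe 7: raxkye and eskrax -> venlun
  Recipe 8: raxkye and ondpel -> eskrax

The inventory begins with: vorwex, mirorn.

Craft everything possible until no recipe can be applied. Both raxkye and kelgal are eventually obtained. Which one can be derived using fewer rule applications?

kelgal

kelgal: Using Recipe 2, mirorn and vorwex make kelgal. [1 rule application]
raxkye: Using Recipe 2, mirorn and vorwex make kelgal. mirorn and kelgal -> raxkye (Recipe 6). [2 rule applications]
kelgal needs fewer.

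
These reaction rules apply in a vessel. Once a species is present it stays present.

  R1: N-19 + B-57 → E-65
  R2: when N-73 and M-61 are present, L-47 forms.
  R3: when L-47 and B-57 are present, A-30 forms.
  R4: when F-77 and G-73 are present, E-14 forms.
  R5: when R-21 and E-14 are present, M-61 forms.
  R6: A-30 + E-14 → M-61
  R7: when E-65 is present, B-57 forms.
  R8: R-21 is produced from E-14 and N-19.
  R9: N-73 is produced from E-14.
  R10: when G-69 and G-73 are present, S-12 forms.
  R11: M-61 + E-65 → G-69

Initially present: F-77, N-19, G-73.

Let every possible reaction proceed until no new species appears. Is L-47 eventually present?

F-77 and G-73 present → E-14 forms (R4).
E-14 present → N-73 forms (R9).
E-14 and N-19 present → R-21 forms (R8).
R-21 and E-14 present → M-61 forms (R5).
N-73 and M-61 present → L-47 forms (R2).

Yes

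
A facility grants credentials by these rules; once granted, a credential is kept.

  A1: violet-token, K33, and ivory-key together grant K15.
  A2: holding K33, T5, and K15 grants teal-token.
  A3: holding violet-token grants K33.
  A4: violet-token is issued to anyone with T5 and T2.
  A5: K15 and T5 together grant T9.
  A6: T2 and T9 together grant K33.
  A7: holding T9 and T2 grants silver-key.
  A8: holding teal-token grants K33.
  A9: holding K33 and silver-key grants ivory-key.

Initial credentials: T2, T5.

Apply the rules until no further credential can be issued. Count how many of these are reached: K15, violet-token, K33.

2

Holding T5 and T2 grants violet-token (A4).
Holding violet-token grants K33 (A3).
K15 would need violet-token, K33, and ivory-key (A1), but ivory-key is never granted.
violet-token: reached.
K33: reached.
Reached: violet-token and K33 — 2 of the 3.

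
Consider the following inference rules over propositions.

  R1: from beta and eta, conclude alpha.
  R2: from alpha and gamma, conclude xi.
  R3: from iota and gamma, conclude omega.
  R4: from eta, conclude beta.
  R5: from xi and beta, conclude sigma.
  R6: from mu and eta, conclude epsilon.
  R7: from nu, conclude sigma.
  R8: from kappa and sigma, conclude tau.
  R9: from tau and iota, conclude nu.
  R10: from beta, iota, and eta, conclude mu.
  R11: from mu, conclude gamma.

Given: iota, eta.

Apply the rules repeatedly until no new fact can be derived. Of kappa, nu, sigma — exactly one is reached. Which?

From eta, R4 gives beta.
From beta and eta, R1 gives alpha.
beta, iota, and eta hold, so mu follows (R10).
From mu, R11 gives gamma.
alpha and gamma hold, so xi follows (R2).
xi and beta hold, so sigma follows (R5).
nu would need tau and iota (R9), but tau is never established. No rule produces kappa, and it is not given.

sigma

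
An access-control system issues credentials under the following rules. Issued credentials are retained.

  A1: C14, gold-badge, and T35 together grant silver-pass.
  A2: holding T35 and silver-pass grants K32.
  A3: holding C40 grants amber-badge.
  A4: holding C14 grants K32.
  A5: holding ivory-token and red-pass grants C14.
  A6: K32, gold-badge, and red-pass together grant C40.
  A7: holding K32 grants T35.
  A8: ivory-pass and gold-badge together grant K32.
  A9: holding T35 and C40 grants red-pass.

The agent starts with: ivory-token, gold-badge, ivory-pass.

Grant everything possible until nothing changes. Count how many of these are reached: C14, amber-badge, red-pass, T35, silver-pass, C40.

Holding ivory-pass and gold-badge grants K32 (A8).
Holding K32 grants T35 (A7).
C14 would need ivory-token and red-pass (A5), but red-pass is never granted.
amber-badge would need C40 (A3), but C40 is never granted.
red-pass would need T35 and C40 (A9), but C40 is never granted.
T35: reached.
silver-pass would need C14, gold-badge, and T35 (A1), but C14 is never granted.
C40 would need K32, gold-badge, and red-pass (A6), but red-pass is never granted.
Reached: T35 — 1 of the 6.

1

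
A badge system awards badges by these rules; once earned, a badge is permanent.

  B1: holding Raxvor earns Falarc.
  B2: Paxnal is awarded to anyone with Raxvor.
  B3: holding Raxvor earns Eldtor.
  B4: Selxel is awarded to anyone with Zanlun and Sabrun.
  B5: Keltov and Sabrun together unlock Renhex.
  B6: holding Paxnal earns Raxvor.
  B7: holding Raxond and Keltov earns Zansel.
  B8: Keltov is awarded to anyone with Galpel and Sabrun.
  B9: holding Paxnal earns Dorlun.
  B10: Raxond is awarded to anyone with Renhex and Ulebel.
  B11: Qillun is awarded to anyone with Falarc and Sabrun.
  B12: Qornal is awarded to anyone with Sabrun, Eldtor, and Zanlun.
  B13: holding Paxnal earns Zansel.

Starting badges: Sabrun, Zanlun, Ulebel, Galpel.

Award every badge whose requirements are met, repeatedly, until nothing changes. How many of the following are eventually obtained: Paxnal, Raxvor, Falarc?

0

Paxnal would need Raxvor (B2), but Raxvor is never earned.
Raxvor would need Paxnal (B6), but Paxnal is never earned.
Falarc would need Raxvor (B1), but Raxvor is never earned.
None of the 3 are reached.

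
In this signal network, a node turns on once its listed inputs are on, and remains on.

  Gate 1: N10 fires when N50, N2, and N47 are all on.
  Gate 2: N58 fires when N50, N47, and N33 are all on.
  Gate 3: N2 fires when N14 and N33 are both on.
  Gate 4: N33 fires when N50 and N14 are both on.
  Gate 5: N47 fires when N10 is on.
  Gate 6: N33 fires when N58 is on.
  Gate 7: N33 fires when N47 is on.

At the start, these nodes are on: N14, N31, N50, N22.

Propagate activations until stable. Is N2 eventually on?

Gate 4: N50 and N14 on → N33 on.
Gate 3: N14 and N33 on → N2 on.

Yes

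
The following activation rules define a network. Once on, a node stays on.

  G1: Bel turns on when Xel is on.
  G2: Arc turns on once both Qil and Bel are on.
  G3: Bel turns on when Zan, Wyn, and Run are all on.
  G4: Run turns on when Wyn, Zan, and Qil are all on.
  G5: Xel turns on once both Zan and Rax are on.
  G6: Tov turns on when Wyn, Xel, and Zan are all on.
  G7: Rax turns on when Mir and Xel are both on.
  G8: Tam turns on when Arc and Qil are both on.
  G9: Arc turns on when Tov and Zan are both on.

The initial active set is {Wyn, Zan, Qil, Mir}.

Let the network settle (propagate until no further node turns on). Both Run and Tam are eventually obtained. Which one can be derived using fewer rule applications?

Run

Run: Wyn, Zan, and Qil are on, so Run turns on (G4). [1 rule application]
Tam: Wyn, Zan, and Qil are on, so Run turns on (G4). Zan, Wyn, and Run are on, so Bel turns on (G3). Qil and Bel are on, so Arc turns on (G2). G8: Arc and Qil on → Tam on. [4 rule applications]
Run needs fewer.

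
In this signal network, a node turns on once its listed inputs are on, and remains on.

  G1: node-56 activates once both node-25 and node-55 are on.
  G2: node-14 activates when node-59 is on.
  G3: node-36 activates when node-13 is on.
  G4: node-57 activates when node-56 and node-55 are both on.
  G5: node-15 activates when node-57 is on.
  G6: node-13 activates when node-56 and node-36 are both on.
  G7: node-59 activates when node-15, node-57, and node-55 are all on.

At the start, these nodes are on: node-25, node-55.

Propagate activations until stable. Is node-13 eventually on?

No

node-13 would need node-56 and node-36 (G6), but node-36 never turns on.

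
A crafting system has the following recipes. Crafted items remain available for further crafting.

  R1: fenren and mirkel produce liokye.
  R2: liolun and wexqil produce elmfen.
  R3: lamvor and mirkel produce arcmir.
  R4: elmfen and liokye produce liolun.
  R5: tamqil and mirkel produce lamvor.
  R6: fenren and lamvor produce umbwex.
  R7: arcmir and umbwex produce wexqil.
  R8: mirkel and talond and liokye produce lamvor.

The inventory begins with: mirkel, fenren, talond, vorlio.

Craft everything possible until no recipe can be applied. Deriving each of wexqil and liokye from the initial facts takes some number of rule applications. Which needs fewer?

liokye: fenren and mirkel → liokye (R1). [1 rule application]
wexqil: Using R1, fenren and mirkel make liokye. Using R8, mirkel, talond, and liokye make lamvor. fenren and lamvor → umbwex (R6). lamvor and mirkel → arcmir (R3). Using R7, arcmir and umbwex make wexqil. [5 rule applications]
liokye needs fewer.

liokye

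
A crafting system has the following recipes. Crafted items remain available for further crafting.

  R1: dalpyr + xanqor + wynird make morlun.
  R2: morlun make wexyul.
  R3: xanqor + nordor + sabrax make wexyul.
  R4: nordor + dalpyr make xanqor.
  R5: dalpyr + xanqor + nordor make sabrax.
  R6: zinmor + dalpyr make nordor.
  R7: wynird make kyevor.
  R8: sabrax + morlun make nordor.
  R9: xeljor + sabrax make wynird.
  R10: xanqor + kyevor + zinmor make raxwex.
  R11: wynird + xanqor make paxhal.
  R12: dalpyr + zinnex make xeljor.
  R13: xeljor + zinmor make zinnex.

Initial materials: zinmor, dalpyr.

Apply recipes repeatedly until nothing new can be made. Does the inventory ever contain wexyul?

Using R6, zinmor and dalpyr make nordor.
Using R4, nordor and dalpyr make xanqor.
Using R5, dalpyr, xanqor, and nordor make sabrax.
Using R3, xanqor, nordor, and sabrax make wexyul.

Yes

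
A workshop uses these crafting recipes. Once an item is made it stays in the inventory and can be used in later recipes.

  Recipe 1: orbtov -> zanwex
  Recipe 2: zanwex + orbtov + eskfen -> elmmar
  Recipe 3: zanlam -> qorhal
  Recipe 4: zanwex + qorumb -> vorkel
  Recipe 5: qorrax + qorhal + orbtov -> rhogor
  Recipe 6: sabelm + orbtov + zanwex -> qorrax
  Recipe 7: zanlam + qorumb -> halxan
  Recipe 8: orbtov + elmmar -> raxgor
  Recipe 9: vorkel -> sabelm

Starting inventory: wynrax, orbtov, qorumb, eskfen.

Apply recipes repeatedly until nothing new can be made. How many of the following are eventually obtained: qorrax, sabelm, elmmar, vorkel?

Using Recipe 1, orbtov makes zanwex.
zanwex + orbtov + eskfen -> elmmar (Recipe 2).
zanwex + qorumb -> vorkel (Recipe 4).
Using Recipe 9, vorkel makes sabelm.
Using Recipe 6, sabelm, orbtov, and zanwex make qorrax.
qorrax: reached.
sabelm: reached.
elmmar: reached.
vorkel: reached.
All 4 are reached.

4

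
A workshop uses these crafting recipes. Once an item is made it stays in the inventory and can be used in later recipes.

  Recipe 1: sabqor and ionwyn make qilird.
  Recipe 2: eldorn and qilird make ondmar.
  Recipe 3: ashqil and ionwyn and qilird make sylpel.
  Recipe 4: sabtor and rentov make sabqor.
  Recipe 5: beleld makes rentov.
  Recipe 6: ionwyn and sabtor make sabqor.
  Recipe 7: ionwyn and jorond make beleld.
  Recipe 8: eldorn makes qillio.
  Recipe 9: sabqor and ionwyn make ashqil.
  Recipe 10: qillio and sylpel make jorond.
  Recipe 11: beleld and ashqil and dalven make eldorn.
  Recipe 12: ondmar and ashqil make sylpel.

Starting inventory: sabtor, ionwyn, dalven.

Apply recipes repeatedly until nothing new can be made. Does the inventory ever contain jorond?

jorond would need qillio and sylpel (Recipe 10), but qillio is never obtained.

No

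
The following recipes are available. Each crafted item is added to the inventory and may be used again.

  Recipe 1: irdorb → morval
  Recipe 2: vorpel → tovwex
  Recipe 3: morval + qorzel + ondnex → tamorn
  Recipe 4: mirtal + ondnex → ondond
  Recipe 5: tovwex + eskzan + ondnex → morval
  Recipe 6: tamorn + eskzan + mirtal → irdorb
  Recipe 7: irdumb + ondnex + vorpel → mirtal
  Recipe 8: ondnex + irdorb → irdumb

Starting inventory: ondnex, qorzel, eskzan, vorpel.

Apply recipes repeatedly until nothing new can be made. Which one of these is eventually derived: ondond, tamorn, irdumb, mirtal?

Using Recipe 2, vorpel makes tovwex.
Using Recipe 5, tovwex, eskzan, and ondnex make morval.
Using Recipe 3, morval, qorzel, and ondnex make tamorn.
irdumb would need ondnex and irdorb (Recipe 8), but irdorb is never obtained. ondond would need mirtal and ondnex (Recipe 4), but mirtal is never obtained. mirtal would need irdumb, ondnex, and vorpel (Recipe 7), but irdumb is never obtained.

tamorn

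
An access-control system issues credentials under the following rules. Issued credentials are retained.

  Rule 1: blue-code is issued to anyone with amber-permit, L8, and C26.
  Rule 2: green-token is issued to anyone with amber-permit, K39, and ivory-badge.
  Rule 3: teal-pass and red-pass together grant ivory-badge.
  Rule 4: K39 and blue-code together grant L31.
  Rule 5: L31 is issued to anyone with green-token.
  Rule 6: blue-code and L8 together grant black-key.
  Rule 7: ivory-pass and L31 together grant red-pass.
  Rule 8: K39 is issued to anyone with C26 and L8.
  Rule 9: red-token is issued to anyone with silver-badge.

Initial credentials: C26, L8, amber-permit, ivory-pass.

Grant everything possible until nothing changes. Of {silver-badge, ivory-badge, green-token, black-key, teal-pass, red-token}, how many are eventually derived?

1

Holding amber-permit, L8, and C26 grants blue-code (Rule 1).
Holding blue-code and L8 grants black-key (Rule 6).
No rule produces silver-badge, and it is not given.
ivory-badge would need teal-pass and red-pass (Rule 3), but teal-pass is never granted.
green-token would need amber-permit, K39, and ivory-badge (Rule 2), but ivory-badge is never granted.
black-key: reached.
No rule produces teal-pass, and it is not given.
red-token would need silver-badge (Rule 9), but silver-badge is never granted.
Reached: black-key — 1 of the 6.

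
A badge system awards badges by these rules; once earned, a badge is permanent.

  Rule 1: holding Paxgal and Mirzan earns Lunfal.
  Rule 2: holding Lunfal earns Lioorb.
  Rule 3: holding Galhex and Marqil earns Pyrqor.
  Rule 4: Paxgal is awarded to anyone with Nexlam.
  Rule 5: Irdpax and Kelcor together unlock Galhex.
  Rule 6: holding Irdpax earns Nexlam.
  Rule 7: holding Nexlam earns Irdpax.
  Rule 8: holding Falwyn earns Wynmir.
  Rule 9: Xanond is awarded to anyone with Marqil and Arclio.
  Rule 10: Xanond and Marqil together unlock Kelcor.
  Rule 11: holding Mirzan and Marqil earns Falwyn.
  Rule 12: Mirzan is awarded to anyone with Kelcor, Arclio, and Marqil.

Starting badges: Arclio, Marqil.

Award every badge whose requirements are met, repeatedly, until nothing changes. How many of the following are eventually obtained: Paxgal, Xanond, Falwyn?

With Marqil and Arclio, Xanond is earned (Rule 9).
With Xanond and Marqil, Kelcor is earned (Rule 10).
With Kelcor, Arclio, and Marqil, Mirzan is earned (Rule 12).
With Mirzan and Marqil, Falwyn is earned (Rule 11).
Paxgal would need Nexlam (Rule 4), but Nexlam is never earned.
Xanond: reached.
Falwyn: reached.
Reached: Xanond and Falwyn — 2 of the 3.

2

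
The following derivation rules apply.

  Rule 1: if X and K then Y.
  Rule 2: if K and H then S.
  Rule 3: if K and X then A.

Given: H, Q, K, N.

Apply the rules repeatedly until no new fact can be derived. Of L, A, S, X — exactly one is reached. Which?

From K and H, Rule 2 gives S.
A would need K and X (Rule 3), but X is never established. No rule produces L, and it is not given. No rule produces X, and it is not given.

S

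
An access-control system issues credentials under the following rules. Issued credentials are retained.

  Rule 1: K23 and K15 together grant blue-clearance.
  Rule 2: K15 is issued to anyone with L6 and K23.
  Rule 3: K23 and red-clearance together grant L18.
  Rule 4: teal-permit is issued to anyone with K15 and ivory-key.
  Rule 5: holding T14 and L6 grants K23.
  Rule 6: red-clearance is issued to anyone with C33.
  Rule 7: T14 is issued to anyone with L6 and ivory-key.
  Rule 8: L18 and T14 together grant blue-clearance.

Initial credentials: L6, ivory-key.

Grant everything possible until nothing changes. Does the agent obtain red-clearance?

red-clearance would need C33 (Rule 6), but C33 is never granted.

No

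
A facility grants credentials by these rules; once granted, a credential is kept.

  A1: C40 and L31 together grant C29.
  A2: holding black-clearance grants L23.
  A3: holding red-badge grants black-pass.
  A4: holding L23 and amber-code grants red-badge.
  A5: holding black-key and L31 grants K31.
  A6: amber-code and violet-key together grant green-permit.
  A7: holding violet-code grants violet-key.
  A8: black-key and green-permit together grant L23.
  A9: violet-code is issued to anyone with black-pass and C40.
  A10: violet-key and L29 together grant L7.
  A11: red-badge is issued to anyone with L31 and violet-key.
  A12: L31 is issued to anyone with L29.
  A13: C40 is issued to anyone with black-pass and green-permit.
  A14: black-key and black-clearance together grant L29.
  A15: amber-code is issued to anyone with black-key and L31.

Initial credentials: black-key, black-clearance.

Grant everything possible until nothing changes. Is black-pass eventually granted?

Holding black-clearance grants L23 (A2).
Holding black-key and black-clearance grants L29 (A14).
Holding L29 grants L31 (A12).
Holding black-key and L31 grants amber-code (A15).
Holding L23 and amber-code grants red-badge (A4).
Holding red-badge grants black-pass (A3).

Yes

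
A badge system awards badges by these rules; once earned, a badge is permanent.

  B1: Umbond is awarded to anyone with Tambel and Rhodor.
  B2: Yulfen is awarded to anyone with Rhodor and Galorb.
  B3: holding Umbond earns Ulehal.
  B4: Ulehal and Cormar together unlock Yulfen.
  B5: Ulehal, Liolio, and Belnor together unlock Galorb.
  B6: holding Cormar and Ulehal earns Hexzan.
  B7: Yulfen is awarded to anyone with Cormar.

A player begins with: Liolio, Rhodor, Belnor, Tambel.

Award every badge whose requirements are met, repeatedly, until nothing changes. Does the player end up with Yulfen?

With Tambel and Rhodor, Umbond is earned (B1).
With Umbond, Ulehal is earned (B3).
With Ulehal, Liolio, and Belnor, Galorb is earned (B5).
With Rhodor and Galorb, Yulfen is earned (B2).

Yes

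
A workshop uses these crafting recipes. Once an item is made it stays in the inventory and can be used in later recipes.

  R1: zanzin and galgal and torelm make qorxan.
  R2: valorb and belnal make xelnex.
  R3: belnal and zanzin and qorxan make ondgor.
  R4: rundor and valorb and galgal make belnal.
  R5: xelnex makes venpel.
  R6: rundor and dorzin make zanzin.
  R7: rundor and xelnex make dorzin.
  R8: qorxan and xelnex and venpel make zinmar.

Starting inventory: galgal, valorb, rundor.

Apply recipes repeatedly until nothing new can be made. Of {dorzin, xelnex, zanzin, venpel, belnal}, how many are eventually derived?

rundor and valorb and galgal → belnal (R4).
Using R2, valorb and belnal make xelnex.
rundor and xelnex → dorzin (R7).
Using R5, xelnex makes venpel.
rundor and dorzin → zanzin (R6).
dorzin: reached.
xelnex: reached.
zanzin: reached.
venpel: reached.
belnal: reached.
All 5 are reached.

5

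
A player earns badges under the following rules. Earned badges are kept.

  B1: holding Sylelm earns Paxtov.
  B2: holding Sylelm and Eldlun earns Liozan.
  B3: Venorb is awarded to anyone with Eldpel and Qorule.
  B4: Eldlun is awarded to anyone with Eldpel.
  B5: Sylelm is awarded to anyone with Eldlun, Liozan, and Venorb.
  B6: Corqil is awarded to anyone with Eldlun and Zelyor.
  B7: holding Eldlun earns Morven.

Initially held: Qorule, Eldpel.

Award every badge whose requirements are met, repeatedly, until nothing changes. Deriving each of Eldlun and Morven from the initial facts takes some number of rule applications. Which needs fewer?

Eldlun

Eldlun: With Eldpel, Eldlun is earned (B4). [1 rule application]
Morven: With Eldpel, Eldlun is earned (B4). With Eldlun, Morven is earned (B7). [2 rule applications]
Eldlun needs fewer.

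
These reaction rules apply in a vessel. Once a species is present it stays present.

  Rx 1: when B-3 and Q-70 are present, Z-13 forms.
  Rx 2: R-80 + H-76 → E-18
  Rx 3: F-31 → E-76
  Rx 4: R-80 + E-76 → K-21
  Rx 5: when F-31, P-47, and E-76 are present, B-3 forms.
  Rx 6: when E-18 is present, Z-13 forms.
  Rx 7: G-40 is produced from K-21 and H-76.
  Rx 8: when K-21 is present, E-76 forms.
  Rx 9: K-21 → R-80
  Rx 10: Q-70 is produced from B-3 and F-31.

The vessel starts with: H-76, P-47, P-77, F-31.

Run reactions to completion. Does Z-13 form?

F-31 present → E-76 forms (Rx 3).
F-31, P-47, and E-76 present → B-3 forms (Rx 5).
B-3 and F-31 present → Q-70 forms (Rx 10).
B-3 and Q-70 present → Z-13 forms (Rx 1).

Yes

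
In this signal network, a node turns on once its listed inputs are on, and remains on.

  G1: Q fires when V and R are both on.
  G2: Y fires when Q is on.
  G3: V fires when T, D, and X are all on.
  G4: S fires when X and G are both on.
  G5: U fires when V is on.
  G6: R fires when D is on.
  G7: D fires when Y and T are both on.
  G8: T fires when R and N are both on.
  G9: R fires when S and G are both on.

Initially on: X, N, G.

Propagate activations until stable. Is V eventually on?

No

V would need T, D, and X (G3), but D never turns on.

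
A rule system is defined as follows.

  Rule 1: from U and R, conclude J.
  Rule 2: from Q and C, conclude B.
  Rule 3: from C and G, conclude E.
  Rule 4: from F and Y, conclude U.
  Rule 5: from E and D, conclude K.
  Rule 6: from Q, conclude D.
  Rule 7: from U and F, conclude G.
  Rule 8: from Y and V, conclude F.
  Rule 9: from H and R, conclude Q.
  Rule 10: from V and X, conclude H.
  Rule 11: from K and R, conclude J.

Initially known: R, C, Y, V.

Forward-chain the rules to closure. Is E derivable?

From Y and V, Rule 8 gives F.
F and Y hold, so U follows (Rule 4).
From U and F, Rule 7 gives G.
C and G hold, so E follows (Rule 3).

Yes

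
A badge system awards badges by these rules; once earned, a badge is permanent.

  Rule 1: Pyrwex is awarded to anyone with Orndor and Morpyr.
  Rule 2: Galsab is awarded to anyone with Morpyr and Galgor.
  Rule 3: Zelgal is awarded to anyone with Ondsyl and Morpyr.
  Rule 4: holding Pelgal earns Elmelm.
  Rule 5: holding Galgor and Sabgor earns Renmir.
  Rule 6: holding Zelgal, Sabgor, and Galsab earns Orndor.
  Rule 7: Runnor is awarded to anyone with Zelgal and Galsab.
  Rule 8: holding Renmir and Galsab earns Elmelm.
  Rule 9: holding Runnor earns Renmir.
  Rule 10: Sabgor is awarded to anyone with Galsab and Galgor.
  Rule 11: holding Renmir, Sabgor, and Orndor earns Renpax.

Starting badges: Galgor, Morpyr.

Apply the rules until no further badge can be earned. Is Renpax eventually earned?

Renpax would need Renmir, Sabgor, and Orndor (Rule 11), but Orndor is never earned.

No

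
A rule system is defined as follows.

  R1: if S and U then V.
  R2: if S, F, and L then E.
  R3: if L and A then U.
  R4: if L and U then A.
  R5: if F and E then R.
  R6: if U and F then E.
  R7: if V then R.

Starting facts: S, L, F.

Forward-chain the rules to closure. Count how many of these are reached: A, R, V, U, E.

2

From S, F, and L, R2 gives E.
F and E hold, so R follows (R5).
A would need L and U (R4), but U is never established.
R: reached.
V would need S and U (R1), but U is never established.
U would need L and A (R3), but A is never established.
E: reached.
Reached: R and E — 2 of the 5.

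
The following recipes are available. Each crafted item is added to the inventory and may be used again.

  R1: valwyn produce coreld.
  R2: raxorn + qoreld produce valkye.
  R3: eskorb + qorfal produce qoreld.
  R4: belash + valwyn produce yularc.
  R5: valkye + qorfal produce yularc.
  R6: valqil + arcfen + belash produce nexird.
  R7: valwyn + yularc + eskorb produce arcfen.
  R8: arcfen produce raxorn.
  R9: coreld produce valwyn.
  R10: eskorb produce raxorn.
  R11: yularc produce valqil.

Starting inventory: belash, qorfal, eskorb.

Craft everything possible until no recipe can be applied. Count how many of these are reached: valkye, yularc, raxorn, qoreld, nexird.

Using R10, eskorb makes raxorn.
eskorb + qorfal → qoreld (R3).
raxorn + qoreld → valkye (R2).
Using R5, valkye and qorfal make yularc.
valkye: reached.
yularc: reached.
raxorn: reached.
qoreld: reached.
nexird would need valqil, arcfen, and belash (R6), but arcfen is never obtained.
Reached: valkye, yularc, raxorn, and qoreld — 4 of the 5.

4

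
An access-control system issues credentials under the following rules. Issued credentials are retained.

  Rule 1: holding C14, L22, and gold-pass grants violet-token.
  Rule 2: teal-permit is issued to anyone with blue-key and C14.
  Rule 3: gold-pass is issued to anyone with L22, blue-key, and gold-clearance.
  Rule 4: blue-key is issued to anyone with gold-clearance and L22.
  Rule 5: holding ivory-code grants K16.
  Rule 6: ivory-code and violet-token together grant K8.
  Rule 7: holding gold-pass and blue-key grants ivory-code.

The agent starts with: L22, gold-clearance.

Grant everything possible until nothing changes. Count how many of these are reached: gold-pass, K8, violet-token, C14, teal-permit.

Holding gold-clearance and L22 grants blue-key (Rule 4).
Holding L22, blue-key, and gold-clearance grants gold-pass (Rule 3).
gold-pass: reached.
K8 would need ivory-code and violet-token (Rule 6), but violet-token is never granted.
violet-token would need C14, L22, and gold-pass (Rule 1), but C14 is never granted.
No rule produces C14, and it is not given.
teal-permit would need blue-key and C14 (Rule 2), but C14 is never granted.
Reached: gold-pass — 1 of the 5.

1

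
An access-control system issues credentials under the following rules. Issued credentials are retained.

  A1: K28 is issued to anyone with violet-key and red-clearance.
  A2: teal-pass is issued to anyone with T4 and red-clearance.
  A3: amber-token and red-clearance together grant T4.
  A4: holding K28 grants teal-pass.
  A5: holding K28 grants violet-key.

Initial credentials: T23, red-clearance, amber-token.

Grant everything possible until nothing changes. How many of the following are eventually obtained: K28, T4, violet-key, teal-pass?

2

Holding amber-token and red-clearance grants T4 (A3).
Holding T4 and red-clearance grants teal-pass (A2).
K28 would need violet-key and red-clearance (A1), but violet-key is never granted.
T4: reached.
violet-key would need K28 (A5), but K28 is never granted.
teal-pass: reached.
Reached: T4 and teal-pass — 2 of the 4.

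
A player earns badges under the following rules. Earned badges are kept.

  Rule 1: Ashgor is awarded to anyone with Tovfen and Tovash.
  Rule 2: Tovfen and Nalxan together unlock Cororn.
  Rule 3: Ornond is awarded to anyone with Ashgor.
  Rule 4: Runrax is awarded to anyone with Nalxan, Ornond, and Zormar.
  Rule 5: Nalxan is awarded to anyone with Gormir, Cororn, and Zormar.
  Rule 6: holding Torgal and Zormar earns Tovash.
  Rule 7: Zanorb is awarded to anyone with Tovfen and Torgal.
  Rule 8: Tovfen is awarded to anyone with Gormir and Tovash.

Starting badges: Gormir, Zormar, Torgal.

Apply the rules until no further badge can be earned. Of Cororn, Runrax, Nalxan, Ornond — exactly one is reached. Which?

With Torgal and Zormar, Tovash is earned (Rule 6).
With Gormir and Tovash, Tovfen is earned (Rule 8).
With Tovfen and Tovash, Ashgor is earned (Rule 1).
With Ashgor, Ornond is earned (Rule 3).
Runrax would need Nalxan, Ornond, and Zormar (Rule 4), but Nalxan is never earned. Nalxan would need Gormir, Cororn, and Zormar (Rule 5), but Cororn is never earned. Cororn would need Tovfen and Nalxan (Rule 2), but Nalxan is never earned.

Ornond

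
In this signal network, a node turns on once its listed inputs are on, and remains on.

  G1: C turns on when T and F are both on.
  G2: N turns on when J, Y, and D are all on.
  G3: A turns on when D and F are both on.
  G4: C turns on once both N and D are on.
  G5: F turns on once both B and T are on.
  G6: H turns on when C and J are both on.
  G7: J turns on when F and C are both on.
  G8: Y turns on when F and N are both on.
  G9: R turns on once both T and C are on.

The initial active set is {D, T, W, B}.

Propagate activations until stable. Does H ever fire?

B and T are on, so F turns on (G5).
T and F are on, so C turns on (G1).
F and C are on, so J turns on (G7).
C and J are on, so H turns on (G6).

Yes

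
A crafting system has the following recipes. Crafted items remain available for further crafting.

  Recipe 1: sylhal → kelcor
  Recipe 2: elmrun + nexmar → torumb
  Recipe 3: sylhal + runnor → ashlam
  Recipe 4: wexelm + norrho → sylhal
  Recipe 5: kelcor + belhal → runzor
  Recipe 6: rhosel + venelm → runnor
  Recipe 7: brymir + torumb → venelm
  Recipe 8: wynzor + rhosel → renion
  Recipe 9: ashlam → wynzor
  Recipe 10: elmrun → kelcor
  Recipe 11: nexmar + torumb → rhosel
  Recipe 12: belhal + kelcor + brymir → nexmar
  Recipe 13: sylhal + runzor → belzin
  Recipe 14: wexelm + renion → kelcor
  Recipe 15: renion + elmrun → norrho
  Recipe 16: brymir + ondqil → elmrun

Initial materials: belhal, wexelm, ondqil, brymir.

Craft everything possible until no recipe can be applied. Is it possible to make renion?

No

renion would need wynzor and rhosel (Recipe 8), but wynzor is never obtained.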